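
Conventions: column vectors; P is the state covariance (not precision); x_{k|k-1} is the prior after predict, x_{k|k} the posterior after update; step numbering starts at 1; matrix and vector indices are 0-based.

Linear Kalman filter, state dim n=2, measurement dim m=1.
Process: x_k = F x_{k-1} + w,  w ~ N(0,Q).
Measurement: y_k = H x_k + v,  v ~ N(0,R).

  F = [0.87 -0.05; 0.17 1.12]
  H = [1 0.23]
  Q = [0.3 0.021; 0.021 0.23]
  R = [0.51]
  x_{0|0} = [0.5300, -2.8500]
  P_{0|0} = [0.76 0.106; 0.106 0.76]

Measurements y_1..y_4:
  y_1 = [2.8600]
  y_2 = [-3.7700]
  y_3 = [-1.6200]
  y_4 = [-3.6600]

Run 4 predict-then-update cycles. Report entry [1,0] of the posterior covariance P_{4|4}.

step 1: x^-=[0.6036, -3.1019]  P^-=[0.8679 0.1932; 0.1932 1.2457]  S=[1.5327]  K=[0.5953; 0.3130]  nu=[2.9698]  x^+=[2.3714, -2.1723]  P^+=[0.3248 -0.0923; -0.0923 1.0955]
step 2: x^-=[2.1718, -2.0299]  P^-=[0.5566 -0.0815; -0.0815 1.5784]  S=[1.1126]  K=[0.4834; 0.2530]  nu=[-5.4749]  x^+=[-0.4750, -3.4153]  P^+=[0.2966 -0.2176; -0.2176 1.5072]
step 3: x^-=[-0.2425, -3.9058]  P^-=[0.5472 -0.2297; -0.2297 2.0463]  S=[1.0598]  K=[0.4665; 0.2273]  nu=[-0.4792]  x^+=[-0.4660, -4.0148]  P^+=[0.3166 -0.3421; -0.3421 1.9916]
step 4: x^-=[-0.2047, -4.5758]  P^-=[0.5744 -0.3742; -0.3742 2.6071]  S=[1.0502]  K=[0.4650; 0.2147]  nu=[-2.4029]  x^+=[-1.3220, -5.0917]  P^+=[0.3473 -0.4790; -0.4790 2.5587]

P_post[1,0] = -0.4790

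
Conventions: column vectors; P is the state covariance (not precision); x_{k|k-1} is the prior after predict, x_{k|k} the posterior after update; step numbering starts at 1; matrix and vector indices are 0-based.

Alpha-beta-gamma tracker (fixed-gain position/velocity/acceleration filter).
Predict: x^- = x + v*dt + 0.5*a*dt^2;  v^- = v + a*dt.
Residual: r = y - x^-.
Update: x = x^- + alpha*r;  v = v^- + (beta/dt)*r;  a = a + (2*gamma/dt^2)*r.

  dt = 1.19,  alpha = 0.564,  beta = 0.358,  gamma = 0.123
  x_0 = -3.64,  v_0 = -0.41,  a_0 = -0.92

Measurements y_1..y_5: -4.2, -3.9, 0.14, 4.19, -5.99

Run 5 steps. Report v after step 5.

v_post = 1.7796

step 1: x_pred=-4.7793  r=0.5793  x^+=-4.4526  v^+=-1.3305  a^+=-0.8194
step 2: x_pred=-6.6160  r=2.7160  x^+=-5.0842  v^+=-1.4885  a^+=-0.3475
step 3: x_pred=-7.1016  r=7.2416  x^+=-3.0173  v^+=0.2765  a^+=0.9104
step 4: x_pred=-2.0436  r=6.2336  x^+=1.4721  v^+=3.2353  a^+=1.9933
step 5: x_pred=6.7335  r=-12.7235  x^+=-0.4426  v^+=1.7796  a^+=-0.2170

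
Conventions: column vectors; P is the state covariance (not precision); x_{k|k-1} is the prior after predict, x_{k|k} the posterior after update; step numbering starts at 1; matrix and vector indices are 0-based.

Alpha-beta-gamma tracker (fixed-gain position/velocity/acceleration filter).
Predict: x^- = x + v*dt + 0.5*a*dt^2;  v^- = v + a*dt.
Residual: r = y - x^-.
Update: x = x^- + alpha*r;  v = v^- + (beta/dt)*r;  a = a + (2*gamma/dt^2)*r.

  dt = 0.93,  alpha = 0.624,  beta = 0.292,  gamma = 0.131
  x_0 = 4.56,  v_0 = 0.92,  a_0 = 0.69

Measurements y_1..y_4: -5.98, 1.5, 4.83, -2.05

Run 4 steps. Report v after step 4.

v_post = -0.4641

step 1: x_pred=5.7140  r=-11.6940  x^+=-1.5831  v^+=-2.1100  a^+=-2.8524
step 2: x_pred=-4.7788  r=6.2788  x^+=-0.8608  v^+=-2.7913  a^+=-0.9504
step 3: x_pred=-3.8677  r=8.6977  x^+=1.5597  v^+=-0.9442  a^+=1.6844
step 4: x_pred=1.4099  r=-3.4599  x^+=-0.7491  v^+=-0.4641  a^+=0.6363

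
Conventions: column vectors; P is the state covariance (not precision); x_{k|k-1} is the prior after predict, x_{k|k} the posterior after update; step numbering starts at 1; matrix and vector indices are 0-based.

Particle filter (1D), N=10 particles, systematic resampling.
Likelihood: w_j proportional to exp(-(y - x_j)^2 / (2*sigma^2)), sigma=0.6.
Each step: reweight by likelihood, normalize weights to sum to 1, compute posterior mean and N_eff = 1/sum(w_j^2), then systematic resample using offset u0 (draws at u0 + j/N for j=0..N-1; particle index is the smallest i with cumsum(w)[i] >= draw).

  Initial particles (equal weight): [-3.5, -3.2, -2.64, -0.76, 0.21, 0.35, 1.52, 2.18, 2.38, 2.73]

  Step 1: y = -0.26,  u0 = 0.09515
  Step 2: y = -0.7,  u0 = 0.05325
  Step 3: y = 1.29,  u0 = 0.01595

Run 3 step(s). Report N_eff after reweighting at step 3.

N_eff = 4.0195

step 1: w=[0.0000, 0.0000, 0.0002, 0.3444, 0.3586, 0.2907, 0.0060, 0.0001, 0.0000, 0.0000]  mean=-0.0758  Neff=3.0145  idx=[3, 3, 3, 4, 4, 4, 4, 5, 5, 6]
step 2: w=[0.2124, 0.2124, 0.2124, 0.0676, 0.0676, 0.0676, 0.0676, 0.0462, 0.0462, 0.0002]  mean=-0.3948  Neff=6.3353  idx=[0, 0, 1, 1, 2, 2, 3, 4, 6, 7]
step 3: w=[0.0032, 0.0032, 0.0032, 0.0032, 0.0032, 0.0032, 0.2188, 0.2188, 0.2188, 0.3241]  mean=0.2366  Neff=4.0195  idx=[4, 6, 6, 7, 7, 8, 8, 9, 9, 9]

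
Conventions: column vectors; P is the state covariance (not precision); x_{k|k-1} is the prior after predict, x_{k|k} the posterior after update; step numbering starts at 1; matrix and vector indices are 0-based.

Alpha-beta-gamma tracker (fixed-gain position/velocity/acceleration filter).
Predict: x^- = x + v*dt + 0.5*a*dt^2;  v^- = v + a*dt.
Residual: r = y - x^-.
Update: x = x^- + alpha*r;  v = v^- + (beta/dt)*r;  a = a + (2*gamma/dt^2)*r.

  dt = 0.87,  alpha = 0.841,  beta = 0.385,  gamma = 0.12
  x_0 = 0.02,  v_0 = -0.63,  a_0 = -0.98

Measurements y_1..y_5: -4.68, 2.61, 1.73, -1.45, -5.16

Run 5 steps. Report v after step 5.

step 1: x_pred=-0.8990  r=-3.7810  x^+=-4.0788  v^+=-3.1558  a^+=-2.1789
step 2: x_pred=-7.6490  r=10.2590  x^+=0.9788  v^+=-0.5116  a^+=1.0740
step 3: x_pred=0.9402  r=0.7898  x^+=1.6044  v^+=0.7724  a^+=1.3245
step 4: x_pred=2.7776  r=-4.2276  x^+=-0.7778  v^+=0.0538  a^+=-0.0160
step 5: x_pred=-0.7371  r=-4.4229  x^+=-4.4568  v^+=-1.9174  a^+=-1.4185

v_post = -1.9174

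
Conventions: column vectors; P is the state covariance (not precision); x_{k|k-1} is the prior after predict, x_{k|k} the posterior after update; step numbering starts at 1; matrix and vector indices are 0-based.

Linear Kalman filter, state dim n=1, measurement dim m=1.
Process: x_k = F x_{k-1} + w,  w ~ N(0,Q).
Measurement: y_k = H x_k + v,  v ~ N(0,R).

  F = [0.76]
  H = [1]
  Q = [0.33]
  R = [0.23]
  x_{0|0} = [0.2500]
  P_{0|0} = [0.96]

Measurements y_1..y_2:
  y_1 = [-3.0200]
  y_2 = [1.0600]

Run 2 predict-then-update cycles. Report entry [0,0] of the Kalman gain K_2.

step 1: x^-=[0.1900]  P^-=[0.8845]  S=[1.1145]  K=[0.7936]  nu=[-3.2100]  x^+=[-2.3575]  P^+=[0.1825]
step 2: x^-=[-1.7917]  P^-=[0.4354]  S=[0.6654]  K=[0.6544]  nu=[2.8517]  x^+=[0.0743]  P^+=[0.1505]

K[0,0] = 0.6544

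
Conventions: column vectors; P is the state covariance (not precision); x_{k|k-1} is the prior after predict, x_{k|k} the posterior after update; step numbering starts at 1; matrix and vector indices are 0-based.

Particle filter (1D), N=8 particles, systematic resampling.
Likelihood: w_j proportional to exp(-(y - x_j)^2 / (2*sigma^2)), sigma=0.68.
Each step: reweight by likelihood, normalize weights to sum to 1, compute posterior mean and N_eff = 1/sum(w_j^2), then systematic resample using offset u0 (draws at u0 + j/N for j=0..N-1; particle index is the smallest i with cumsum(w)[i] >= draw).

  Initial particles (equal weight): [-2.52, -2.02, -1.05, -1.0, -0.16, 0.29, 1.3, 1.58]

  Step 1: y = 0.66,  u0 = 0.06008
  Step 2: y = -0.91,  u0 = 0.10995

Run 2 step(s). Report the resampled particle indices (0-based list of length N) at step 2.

resampled_idx = [0, 0, 1, 1, 1, 2, 3, 4]

step 1: w=[0.0000, 0.0002, 0.0171, 0.0205, 0.1947, 0.3475, 0.2587, 0.1613]  mean=0.6221  Neff=3.9628  idx=[4, 4, 5, 5, 5, 6, 6, 7]
step 2: w=[0.3142, 0.3142, 0.1217, 0.1217, 0.1217, 0.0029, 0.0029, 0.0007]  mean=0.0140  Neff=4.1341  idx=[0, 0, 1, 1, 1, 2, 3, 4]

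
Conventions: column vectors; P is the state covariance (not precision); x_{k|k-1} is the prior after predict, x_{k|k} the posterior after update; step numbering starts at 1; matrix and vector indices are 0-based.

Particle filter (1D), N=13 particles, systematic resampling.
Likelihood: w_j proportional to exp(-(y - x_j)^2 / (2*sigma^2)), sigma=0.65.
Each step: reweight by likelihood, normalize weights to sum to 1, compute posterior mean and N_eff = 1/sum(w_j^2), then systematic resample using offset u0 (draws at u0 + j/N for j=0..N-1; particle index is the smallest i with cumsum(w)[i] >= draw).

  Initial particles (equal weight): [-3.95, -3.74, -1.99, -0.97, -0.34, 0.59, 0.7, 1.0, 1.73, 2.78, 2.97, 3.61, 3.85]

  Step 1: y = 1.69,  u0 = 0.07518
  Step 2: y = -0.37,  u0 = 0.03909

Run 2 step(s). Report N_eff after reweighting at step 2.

step 1: w=[0.0000, 0.0000, 0.0000, 0.0001, 0.0030, 0.0943, 0.1238, 0.2247, 0.3940, 0.0968, 0.0568, 0.0050, 0.0016]  mean=1.5094  Neff=4.1228  idx=[5, 6, 7, 7, 7, 8, 8, 8, 8, 8, 9, 9, 11]
step 2: w=[0.3550, 0.2726, 0.1146, 0.1146, 0.1146, 0.0057, 0.0057, 0.0057, 0.0057, 0.0057, 0.0000, 0.0000, 0.0000]  mean=0.7936  Neff=4.1688  idx=[0, 0, 0, 0, 0, 1, 1, 1, 2, 2, 3, 4, 4]

N_eff = 4.1688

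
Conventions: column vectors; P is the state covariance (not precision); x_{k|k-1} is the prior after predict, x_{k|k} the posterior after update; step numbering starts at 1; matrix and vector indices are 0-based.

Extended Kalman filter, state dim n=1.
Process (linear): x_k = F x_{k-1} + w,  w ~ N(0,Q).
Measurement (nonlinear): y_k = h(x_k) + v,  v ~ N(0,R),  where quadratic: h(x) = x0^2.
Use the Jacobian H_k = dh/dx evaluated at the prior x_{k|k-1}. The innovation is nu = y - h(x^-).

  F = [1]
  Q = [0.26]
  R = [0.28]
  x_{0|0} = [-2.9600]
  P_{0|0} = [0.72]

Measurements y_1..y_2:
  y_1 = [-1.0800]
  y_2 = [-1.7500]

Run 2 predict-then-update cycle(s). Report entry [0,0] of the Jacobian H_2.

step 1: x^-=[-2.9600]  P^-=[0.9800]  H_jac=[-5.9200]  S=[34.6255]  K=[-0.1676]  nu=[-9.8416]  x^+=[-1.3110]  P^+=[0.0079]
step 2: x^-=[-1.3110]  P^-=[0.2679]  H_jac=[-2.6220]  S=[2.1220]  K=[-0.3311]  nu=[-3.4687]  x^+=[-0.1626]  P^+=[0.0354]

H_jac[0,0] = -2.6220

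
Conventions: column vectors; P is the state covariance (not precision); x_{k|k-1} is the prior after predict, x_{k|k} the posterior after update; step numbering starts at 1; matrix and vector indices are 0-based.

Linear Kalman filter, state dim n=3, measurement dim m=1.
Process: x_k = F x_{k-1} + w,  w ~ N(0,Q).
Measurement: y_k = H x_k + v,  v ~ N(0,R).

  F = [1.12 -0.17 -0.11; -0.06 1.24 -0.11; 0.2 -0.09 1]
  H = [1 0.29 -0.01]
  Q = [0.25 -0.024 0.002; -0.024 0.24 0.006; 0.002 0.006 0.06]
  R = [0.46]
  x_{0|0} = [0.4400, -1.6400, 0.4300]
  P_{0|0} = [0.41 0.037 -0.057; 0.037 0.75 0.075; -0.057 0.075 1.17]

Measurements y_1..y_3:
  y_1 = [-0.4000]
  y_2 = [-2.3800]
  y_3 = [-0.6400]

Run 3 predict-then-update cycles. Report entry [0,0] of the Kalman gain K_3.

step 1: x^-=[0.7243, -2.1073, 0.6656]  P^-=[0.8029 -0.1459 -0.1030; -0.1459 1.3821 -0.1035; -0.1030 -0.1035 1.2148]  S=[1.2973]  K=[0.5871; 0.1973; -0.1119]  nu=[-0.5065]  x^+=[0.4269, -2.2072, 0.7223]  P^+=[0.3558 -0.2962 -0.0178; -0.2962 1.3316 -0.0749; -0.0178 -0.0749 1.1986]
step 2: x^-=[0.7739, -2.8420, 1.0063]  P^-=[0.8636 -0.7176 0.0026; -0.7176 2.3676 -0.4459; 0.0026 -0.4459 1.3007]  S=[1.1092]  K=[0.5910; -0.0239; -0.1259]  nu=[-2.3197]  x^+=[-0.5969, -2.7866, 1.2984]  P^+=[0.4762 -0.7019 0.0852; -0.7019 2.3669 -0.4493; 0.0852 -0.4493 1.2831]
step 3: x^-=[-0.3376, -3.5624, 1.4299]  P^-=[1.1608 -1.4784 0.2638; -1.4784 4.1247 -1.1514; 0.2638 -1.1514 1.5215]  S=[1.1118]  K=[0.6561; -0.2435; -0.0767]  nu=[0.7450]  x^+=[0.1512, -3.7438, 1.3727]  P^+=[0.6822 -1.3008 0.3198; -1.3008 4.0588 -1.1722; 0.3198 -1.1722 1.5150]

K[0,0] = 0.6561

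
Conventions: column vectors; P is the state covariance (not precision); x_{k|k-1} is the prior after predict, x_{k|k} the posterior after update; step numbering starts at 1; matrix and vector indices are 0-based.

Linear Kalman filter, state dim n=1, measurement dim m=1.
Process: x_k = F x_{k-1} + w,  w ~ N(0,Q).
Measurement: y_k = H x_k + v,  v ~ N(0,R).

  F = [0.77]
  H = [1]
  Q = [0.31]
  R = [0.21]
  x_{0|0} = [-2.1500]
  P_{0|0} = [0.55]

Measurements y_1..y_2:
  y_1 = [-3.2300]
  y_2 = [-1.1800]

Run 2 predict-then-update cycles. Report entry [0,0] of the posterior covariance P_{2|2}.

step 1: x^-=[-1.6555]  P^-=[0.6361]  S=[0.8461]  K=[0.7518]  nu=[-1.5745]  x^+=[-2.8392]  P^+=[0.1579]
step 2: x^-=[-2.1862]  P^-=[0.4036]  S=[0.6136]  K=[0.6578]  nu=[1.0062]  x^+=[-1.5244]  P^+=[0.1381]

P_post[0,0] = 0.1381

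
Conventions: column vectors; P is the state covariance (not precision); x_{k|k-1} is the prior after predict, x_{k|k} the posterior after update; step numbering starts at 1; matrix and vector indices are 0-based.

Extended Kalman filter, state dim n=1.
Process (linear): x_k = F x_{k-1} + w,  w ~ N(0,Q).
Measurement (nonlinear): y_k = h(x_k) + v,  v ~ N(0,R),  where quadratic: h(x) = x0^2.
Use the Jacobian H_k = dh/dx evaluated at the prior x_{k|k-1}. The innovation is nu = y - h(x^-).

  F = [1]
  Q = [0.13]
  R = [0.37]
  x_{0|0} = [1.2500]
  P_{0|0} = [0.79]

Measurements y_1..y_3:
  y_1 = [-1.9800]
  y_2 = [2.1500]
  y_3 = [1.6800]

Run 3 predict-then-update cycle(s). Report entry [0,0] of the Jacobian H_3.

H_jac[0,0] = -0.5079

step 1: x^-=[1.2500]  P^-=[0.9200]  H_jac=[2.5000]  S=[6.1200]  K=[0.3758]  nu=[-3.5425]  x^+=[-0.0813]  P^+=[0.0556]
step 2: x^-=[-0.0813]  P^-=[0.1856]  H_jac=[-0.1627]  S=[0.3749]  K=[-0.0805]  nu=[2.1434]  x^+=[-0.2540]  P^+=[0.1832]
step 3: x^-=[-0.2540]  P^-=[0.3132]  H_jac=[-0.5079]  S=[0.4508]  K=[-0.3529]  nu=[1.6155]  x^+=[-0.8240]  P^+=[0.2571]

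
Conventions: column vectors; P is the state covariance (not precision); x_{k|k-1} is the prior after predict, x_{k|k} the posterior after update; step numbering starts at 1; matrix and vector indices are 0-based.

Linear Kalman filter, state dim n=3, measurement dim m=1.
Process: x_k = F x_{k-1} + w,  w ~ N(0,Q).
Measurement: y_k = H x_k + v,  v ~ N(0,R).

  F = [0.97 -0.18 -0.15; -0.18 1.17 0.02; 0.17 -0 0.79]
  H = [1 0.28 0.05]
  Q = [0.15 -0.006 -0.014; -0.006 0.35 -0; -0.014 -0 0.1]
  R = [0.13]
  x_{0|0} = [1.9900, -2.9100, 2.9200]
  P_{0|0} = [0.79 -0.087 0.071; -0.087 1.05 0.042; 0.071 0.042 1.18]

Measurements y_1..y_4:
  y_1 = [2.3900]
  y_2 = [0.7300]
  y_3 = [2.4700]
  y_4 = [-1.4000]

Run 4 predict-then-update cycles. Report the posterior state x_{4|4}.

step 1: x^-=[2.0161, -3.7045, 2.6451]  P^-=[0.9659 -0.4744 0.0257; -0.4744 1.8515 0.0061; 0.0257 0.0061 0.8783]  S=[0.9803]  K=[0.8511; 0.0452; 0.0728]  nu=[1.2789]  x^+=[3.1046, -3.6467, 2.7382]  P^+=[0.2558 -0.5121 -0.0350; -0.5121 1.8495 0.0029; -0.0350 0.0029 0.8731]
step 2: x^-=[3.2571, -4.7706, 2.6910]  P^-=[0.6594 -1.0427 -0.0860; -1.0427 3.1065 -0.0884; -0.0860 -0.0884 0.6429]  S=[0.4396]  K=[0.8261; -0.4034; -0.1787]  nu=[-1.3259]  x^+=[2.1617, -4.2358, 2.9279]  P^+=[0.3594 -0.8962 -0.0211; -0.8962 3.0350 -0.1200; -0.0211 -0.1200 0.6289]
step 3: x^-=[2.4201, -5.2864, 2.6805]  P^-=[0.9133 -1.7355 -0.0004; -1.7355 4.8885 -0.2874; -0.0004 -0.2874 0.4972]  S=[0.4478]  K=[0.9542; -0.8509; -0.1250]  nu=[1.3960]  x^+=[3.7522, -6.4743, 2.5061]  P^+=[0.5055 -1.3719 0.0530; -1.3719 4.5643 -0.3350; 0.0530 -0.3350 0.4902]
step 4: x^-=[4.4291, -8.2002, 2.6177]  P^-=[1.2301 -2.5959 0.1402; -2.5959 7.1764 -0.5976; 0.1402 -0.5976 0.4348]  S=[0.4674]  K=[1.0917; -1.3188; -0.0116]  nu=[-3.6640]  x^+=[0.4292, -3.3682, 2.6601]  P^+=[0.6731 -1.9230 0.1461; -1.9230 6.3635 -0.6047; 0.1461 -0.6047 0.4347]

x_post = [0.4292, -3.3682, 2.6601]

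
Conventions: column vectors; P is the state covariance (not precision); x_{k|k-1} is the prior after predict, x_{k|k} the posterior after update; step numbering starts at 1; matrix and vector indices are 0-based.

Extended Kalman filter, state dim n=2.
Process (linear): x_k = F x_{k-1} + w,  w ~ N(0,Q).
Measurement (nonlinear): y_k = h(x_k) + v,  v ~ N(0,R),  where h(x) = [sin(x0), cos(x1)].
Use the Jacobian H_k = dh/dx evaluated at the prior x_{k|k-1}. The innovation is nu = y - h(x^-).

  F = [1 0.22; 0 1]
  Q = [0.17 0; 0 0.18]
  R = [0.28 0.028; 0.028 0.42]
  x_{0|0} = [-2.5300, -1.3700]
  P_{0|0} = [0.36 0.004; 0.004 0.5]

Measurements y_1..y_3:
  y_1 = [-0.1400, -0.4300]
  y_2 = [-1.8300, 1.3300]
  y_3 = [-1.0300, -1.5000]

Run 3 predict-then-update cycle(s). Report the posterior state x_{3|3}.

x_post = [-2.2818, -1.8250]

step 1: x^-=[-2.8314, -1.3700]  P^-=[0.5560 0.1140; 0.1140 0.6800]  H_jac=[-0.9523 0.0000; 0.0000 0.9799]  S=[0.7842 -0.0784; -0.0784 1.0729]  K=[-0.6696 0.0552; -0.0769 0.6154]  nu=[0.1652, -0.6294]  x^+=[-2.9768, -1.7701]  P^+=[0.1953 0.0045; 0.0045 0.2616]
step 2: x^-=[-3.3662, -1.7701]  P^-=[0.3799 0.0621; 0.0621 0.4416]  H_jac=[-0.9749 0.0000; 0.0000 0.9802]  S=[0.6411 -0.0313; -0.0313 0.8443]  K=[-0.5753 0.0507; -0.0695 0.5101]  nu=[-2.0527, 1.5280]  x^+=[-2.1078, -0.8481]  P^+=[0.1638 0.0053; 0.0053 0.2166]
step 3: x^-=[-2.2944, -0.8481]  P^-=[0.3466 0.0530; 0.0530 0.3966]  H_jac=[-0.6621 0.0000; 0.0000 0.7500]  S=[0.4319 0.0017; 0.0017 0.6431]  K=[-0.5315 0.0632; -0.0830 0.4627]  nu=[-0.2806, -2.1614]  x^+=[-2.2818, -1.8250]  P^+=[0.2221 0.0155; 0.0155 0.2560]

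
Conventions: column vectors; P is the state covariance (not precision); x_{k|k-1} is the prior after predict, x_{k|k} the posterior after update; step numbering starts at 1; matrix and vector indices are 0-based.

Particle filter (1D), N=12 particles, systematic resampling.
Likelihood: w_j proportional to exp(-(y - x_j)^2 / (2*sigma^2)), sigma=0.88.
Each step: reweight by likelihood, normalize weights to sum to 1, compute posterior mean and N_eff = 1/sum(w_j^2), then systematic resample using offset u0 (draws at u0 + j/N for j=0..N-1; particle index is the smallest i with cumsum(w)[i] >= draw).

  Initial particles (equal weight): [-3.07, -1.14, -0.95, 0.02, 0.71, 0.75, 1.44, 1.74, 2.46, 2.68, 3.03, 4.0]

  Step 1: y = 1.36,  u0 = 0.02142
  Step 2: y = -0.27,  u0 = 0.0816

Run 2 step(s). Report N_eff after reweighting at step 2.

step 1: w=[0.0000, 0.0037, 0.0067, 0.0657, 0.1594, 0.1646, 0.2085, 0.1907, 0.0958, 0.0680, 0.0346, 0.0023]  mean=1.3915  Neff=6.5908  idx=[3, 4, 4, 5, 5, 6, 6, 6, 7, 7, 8, 9]
step 2: w=[0.2589, 0.1471, 0.1471, 0.1397, 0.1397, 0.0414, 0.0414, 0.0414, 0.0201, 0.0201, 0.0022, 0.0010]  mean=0.6805  Neff=6.4407  idx=[0, 0, 0, 1, 2, 2, 3, 3, 4, 4, 6, 10]

N_eff = 6.4407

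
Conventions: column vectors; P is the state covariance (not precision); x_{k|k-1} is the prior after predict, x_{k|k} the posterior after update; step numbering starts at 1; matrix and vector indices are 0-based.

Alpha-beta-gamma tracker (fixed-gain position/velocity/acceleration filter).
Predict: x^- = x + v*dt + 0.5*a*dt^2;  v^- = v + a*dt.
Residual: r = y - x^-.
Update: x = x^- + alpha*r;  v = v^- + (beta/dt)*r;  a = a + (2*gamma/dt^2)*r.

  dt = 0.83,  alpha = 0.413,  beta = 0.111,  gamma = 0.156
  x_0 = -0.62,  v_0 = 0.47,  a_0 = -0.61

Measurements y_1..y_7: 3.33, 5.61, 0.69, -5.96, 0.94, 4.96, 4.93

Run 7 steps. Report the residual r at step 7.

resid = 10.2073

step 1: x_pred=-0.4400  r=3.7700  x^+=1.1170  v^+=0.4679  a^+=1.0974
step 2: x_pred=1.8834  r=3.7266  x^+=3.4225  v^+=1.8771  a^+=2.7852
step 3: x_pred=5.9398  r=-5.2498  x^+=3.7717  v^+=3.4868  a^+=0.4076
step 4: x_pred=6.8061  r=-12.7661  x^+=1.5337  v^+=2.1178  a^+=-5.3741
step 5: x_pred=1.4403  r=-0.5003  x^+=1.2337  v^+=-2.4096  a^+=-5.6007
step 6: x_pred=-2.6955  r=7.6555  x^+=0.4662  v^+=-6.0344  a^+=-2.1336
step 7: x_pred=-5.2773  r=10.2073  x^+=-1.0617  v^+=-6.4402  a^+=2.4892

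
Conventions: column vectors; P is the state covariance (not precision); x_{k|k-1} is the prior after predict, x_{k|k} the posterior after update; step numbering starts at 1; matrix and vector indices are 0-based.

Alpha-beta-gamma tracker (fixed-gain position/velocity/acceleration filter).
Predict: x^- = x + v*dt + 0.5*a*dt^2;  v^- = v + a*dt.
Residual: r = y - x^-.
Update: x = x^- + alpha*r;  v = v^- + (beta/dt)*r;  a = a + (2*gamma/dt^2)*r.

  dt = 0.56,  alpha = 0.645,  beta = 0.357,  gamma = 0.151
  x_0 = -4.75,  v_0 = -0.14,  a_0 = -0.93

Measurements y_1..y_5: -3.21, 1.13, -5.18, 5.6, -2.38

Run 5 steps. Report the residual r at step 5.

step 1: x_pred=-4.9742  r=1.7642  x^+=-3.8363  v^+=0.4639  a^+=0.7690
step 2: x_pred=-3.4559  r=4.5859  x^+=-0.4980  v^+=3.8181  a^+=5.1853
step 3: x_pred=2.4532  r=-7.6332  x^+=-2.4702  v^+=1.8557  a^+=-2.1655
step 4: x_pred=-1.7706  r=7.3706  x^+=2.9834  v^+=5.3417  a^+=4.9324
step 5: x_pred=6.7482  r=-9.1282  x^+=0.8605  v^+=2.2847  a^+=-3.8581

resid = -9.1282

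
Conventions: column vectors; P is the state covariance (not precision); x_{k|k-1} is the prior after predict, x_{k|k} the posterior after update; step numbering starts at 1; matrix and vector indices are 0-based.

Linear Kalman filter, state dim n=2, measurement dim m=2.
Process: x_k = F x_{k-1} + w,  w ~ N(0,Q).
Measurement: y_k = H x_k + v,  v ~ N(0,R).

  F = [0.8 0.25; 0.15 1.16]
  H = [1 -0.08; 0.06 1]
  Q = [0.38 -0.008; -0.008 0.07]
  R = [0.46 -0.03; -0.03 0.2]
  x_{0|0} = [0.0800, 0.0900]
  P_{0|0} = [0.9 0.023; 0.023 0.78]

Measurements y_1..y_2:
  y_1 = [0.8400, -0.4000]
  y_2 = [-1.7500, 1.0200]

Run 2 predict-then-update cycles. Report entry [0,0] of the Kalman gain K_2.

K[0,0] = 0.5494

step 1: x^-=[0.0865, 0.1164]  P^-=[1.0140 0.3484; 0.3484 1.1478]  S=[1.4256 0.2857; 0.2857 1.3933]  K=[0.6600 0.1584; 0.0124 0.8363]  nu=[0.7628, -0.5216]  x^+=[0.5073, -0.3104]  P^+=[0.2984 -0.0060; -0.0060 0.1673]
step 2: x^-=[0.3283, -0.2839]  P^-=[0.5790 0.0705; 0.0705 0.2997]  S=[1.0296 0.0509; 0.0509 0.5102]  K=[0.5494 0.1514; 0.0158 0.5941]  nu=[-2.1010, 1.2842]  x^+=[-0.6315, 0.4458]  P^+=[0.2481 -0.0011; -0.0011 0.1184]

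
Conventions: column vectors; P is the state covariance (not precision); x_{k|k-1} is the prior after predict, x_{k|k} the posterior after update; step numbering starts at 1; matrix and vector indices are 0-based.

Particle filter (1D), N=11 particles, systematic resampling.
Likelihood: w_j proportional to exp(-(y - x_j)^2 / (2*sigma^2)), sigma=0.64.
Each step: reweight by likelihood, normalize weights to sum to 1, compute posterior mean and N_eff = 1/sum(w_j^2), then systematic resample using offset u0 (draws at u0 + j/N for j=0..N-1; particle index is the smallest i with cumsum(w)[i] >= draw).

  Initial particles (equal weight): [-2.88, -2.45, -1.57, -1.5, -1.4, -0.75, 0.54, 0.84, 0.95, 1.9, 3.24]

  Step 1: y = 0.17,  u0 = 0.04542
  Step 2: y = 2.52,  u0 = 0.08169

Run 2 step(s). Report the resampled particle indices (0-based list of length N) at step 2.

step 1: w=[0.0000, 0.0001, 0.0104, 0.0139, 0.0207, 0.1489, 0.3541, 0.2419, 0.1991, 0.0108, 0.0000]  mean=0.4262  Neff=4.0551  idx=[5, 5, 6, 6, 6, 6, 7, 7, 7, 8, 8]
step 2: w=[0.0000, 0.0000, 0.0367, 0.0367, 0.0367, 0.0367, 0.1400, 0.1400, 0.1400, 0.2166, 0.2166]  mean=0.8436  Neff=6.3265  idx=[4, 6, 6, 7, 8, 8, 9, 9, 10, 10, 10]

resampled_idx = [4, 6, 6, 7, 8, 8, 9, 9, 10, 10, 10]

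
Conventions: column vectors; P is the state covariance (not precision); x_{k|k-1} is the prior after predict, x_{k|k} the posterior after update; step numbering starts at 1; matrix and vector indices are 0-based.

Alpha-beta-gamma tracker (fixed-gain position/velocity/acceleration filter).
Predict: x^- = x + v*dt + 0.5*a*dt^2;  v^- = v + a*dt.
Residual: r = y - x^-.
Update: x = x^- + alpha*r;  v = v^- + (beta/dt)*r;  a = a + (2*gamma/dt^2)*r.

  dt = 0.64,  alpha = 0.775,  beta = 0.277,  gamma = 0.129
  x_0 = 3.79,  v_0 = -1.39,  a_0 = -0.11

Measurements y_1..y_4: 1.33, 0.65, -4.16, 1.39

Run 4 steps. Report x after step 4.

x_post = -0.4496

step 1: x_pred=2.8779  r=-1.5479  x^+=1.6783  v^+=-2.1303  a^+=-1.0850
step 2: x_pred=0.0927  r=0.5573  x^+=0.5246  v^+=-2.5835  a^+=-0.7339
step 3: x_pred=-1.2791  r=-2.8809  x^+=-3.5118  v^+=-4.3001  a^+=-2.5485
step 4: x_pred=-6.7858  r=8.1758  x^+=-0.4496  v^+=-2.3925  a^+=2.6013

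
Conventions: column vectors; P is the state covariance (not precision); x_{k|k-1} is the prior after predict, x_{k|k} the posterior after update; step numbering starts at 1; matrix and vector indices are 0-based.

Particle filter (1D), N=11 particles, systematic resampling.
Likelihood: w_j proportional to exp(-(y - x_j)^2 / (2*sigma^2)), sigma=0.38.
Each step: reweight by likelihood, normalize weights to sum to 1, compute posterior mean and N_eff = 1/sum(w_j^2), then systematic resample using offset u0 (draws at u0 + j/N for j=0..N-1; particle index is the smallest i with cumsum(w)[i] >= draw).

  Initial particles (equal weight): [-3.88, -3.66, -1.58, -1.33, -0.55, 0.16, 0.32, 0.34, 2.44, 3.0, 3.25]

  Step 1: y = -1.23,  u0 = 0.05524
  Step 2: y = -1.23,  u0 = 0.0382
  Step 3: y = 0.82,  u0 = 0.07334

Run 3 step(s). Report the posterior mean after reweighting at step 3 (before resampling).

step 1: w=[0.0000, 0.0000, 0.3588, 0.5297, 0.1106, 0.0007, 0.0001, 0.0001, 0.0000, 0.0000, 0.0000]  mean=-1.3320  Neff=2.3723  idx=[2, 2, 2, 2, 3, 3, 3, 3, 3, 3, 4]
step 2: w=[0.0760, 0.0760, 0.0760, 0.0760, 0.1121, 0.1121, 0.1121, 0.1121, 0.1121, 0.1121, 0.0234]  mean=-1.3877  Neff=10.0947  idx=[0, 1, 2, 4, 4, 5, 6, 7, 8, 8, 9]
step 3: w=[0.0024, 0.0024, 0.0024, 0.1241, 0.1241, 0.1241, 0.1241, 0.1241, 0.1241, 0.1241, 0.1241]  mean=-1.3318  Neff=8.1161  idx=[3, 4, 4, 5, 6, 7, 7, 8, 9, 10, 10]

post_mean = -1.3318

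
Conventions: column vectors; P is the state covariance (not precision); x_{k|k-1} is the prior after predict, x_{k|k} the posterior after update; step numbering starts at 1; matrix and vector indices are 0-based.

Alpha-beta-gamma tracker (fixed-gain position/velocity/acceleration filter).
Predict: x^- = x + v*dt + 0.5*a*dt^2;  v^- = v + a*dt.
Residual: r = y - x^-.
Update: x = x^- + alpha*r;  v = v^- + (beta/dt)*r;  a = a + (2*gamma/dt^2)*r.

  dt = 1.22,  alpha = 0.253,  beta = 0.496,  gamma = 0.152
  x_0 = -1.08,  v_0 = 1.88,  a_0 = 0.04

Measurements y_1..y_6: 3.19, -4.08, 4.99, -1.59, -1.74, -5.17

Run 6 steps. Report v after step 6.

step 1: x_pred=1.2434  r=1.9466  x^+=1.7359  v^+=2.7202  a^+=0.4376
step 2: x_pred=5.3802  r=-9.4602  x^+=2.9868  v^+=-0.5920  a^+=-1.4946
step 3: x_pred=1.1522  r=3.8378  x^+=2.1232  v^+=-0.8552  a^+=-0.7108
step 4: x_pred=0.5509  r=-2.1409  x^+=0.0093  v^+=-2.5927  a^+=-1.1480
step 5: x_pred=-4.0082  r=2.2682  x^+=-3.4343  v^+=-3.0711  a^+=-0.6848
step 6: x_pred=-7.6907  r=2.5207  x^+=-7.0530  v^+=-2.8817  a^+=-0.1699

v_post = -2.8817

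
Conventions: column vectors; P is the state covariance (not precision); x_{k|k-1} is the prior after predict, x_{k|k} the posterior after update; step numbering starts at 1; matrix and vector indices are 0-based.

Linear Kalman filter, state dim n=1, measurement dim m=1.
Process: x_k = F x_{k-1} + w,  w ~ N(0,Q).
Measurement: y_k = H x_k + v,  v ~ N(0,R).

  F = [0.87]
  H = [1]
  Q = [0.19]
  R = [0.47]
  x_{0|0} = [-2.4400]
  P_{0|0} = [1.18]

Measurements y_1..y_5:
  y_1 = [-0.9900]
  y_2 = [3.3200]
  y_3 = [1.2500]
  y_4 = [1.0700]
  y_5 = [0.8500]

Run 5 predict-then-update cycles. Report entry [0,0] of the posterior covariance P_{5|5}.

P_post[0,0] = 0.1975

step 1: x^-=[-2.1228]  P^-=[1.0831]  S=[1.5531]  K=[0.6974]  nu=[1.1328]  x^+=[-1.3328]  P^+=[0.3278]
step 2: x^-=[-1.1595]  P^-=[0.4381]  S=[0.9081]  K=[0.4824]  nu=[4.4795]  x^+=[1.0015]  P^+=[0.2267]
step 3: x^-=[0.8713]  P^-=[0.3616]  S=[0.8316]  K=[0.4348]  nu=[0.3787]  x^+=[1.0360]  P^+=[0.2044]
step 4: x^-=[0.9013]  P^-=[0.3447]  S=[0.8147]  K=[0.4231]  nu=[0.1687]  x^+=[0.9727]  P^+=[0.1989]
step 5: x^-=[0.8462]  P^-=[0.3405]  S=[0.8105]  K=[0.4201]  nu=[0.0038]  x^+=[0.8478]  P^+=[0.1975]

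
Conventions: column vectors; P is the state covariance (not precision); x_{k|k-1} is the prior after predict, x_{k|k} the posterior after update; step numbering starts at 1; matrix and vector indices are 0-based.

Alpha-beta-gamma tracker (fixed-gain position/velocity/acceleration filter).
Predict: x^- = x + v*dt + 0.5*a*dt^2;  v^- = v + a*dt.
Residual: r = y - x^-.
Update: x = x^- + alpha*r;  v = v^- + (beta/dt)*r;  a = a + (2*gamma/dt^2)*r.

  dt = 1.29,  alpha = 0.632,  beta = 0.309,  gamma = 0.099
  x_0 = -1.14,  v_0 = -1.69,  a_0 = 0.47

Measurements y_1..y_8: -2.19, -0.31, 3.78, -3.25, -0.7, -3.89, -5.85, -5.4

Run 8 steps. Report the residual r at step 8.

resid = 3.7793

step 1: x_pred=-2.9290  r=0.7390  x^+=-2.4620  v^+=-0.9067  a^+=0.5579
step 2: x_pred=-3.1673  r=2.8573  x^+=-1.3615  v^+=0.4975  a^+=0.8979
step 3: x_pred=0.0274  r=3.7526  x^+=2.3990  v^+=2.5547  a^+=1.3444
step 4: x_pred=6.8132  r=-10.0632  x^+=0.4533  v^+=1.8785  a^+=0.1471
step 5: x_pred=2.9989  r=-3.6989  x^+=0.6612  v^+=1.1822  a^+=-0.2930
step 6: x_pred=1.9424  r=-5.8324  x^+=-1.7437  v^+=-0.5929  a^+=-0.9870
step 7: x_pred=-3.3298  r=-2.5202  x^+=-4.9225  v^+=-2.4698  a^+=-1.2869
step 8: x_pred=-9.1793  r=3.7793  x^+=-6.7908  v^+=-3.2246  a^+=-0.8372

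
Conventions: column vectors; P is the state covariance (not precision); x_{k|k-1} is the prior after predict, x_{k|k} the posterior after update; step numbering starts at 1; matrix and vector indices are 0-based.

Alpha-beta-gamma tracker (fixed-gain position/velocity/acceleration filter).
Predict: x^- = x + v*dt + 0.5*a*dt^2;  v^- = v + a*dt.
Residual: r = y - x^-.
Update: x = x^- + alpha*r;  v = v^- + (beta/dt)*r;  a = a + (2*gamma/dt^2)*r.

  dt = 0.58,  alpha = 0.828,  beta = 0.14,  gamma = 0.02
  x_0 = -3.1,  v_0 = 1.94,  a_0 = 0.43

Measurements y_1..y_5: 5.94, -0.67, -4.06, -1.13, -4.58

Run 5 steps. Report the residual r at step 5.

step 1: x_pred=-1.9025  r=7.8425  x^+=4.5911  v^+=4.0824  a^+=1.3625
step 2: x_pred=7.1881  r=-7.8581  x^+=0.6816  v^+=2.9759  a^+=0.4281
step 3: x_pred=2.4796  r=-6.5396  x^+=-2.9352  v^+=1.6457  a^+=-0.3495
step 4: x_pred=-2.0395  r=0.9095  x^+=-1.2864  v^+=1.6625  a^+=-0.2413
step 5: x_pred=-0.3627  r=-4.2173  x^+=-3.8546  v^+=0.5046  a^+=-0.7428

resid = -4.2173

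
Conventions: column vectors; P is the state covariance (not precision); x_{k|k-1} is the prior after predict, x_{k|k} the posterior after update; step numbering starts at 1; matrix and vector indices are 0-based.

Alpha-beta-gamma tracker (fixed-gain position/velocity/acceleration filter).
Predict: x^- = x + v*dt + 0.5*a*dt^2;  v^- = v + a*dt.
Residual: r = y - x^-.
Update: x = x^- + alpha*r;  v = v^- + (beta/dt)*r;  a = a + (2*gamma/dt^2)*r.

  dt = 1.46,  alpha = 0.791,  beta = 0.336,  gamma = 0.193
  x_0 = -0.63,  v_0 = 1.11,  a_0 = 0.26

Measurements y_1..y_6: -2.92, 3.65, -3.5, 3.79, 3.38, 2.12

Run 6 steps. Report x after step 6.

step 1: x_pred=1.2677  r=-4.1877  x^+=-2.0448  v^+=0.5259  a^+=-0.4983
step 2: x_pred=-1.8081  r=5.4581  x^+=2.5092  v^+=1.0544  a^+=0.4901
step 3: x_pred=4.5710  r=-8.0710  x^+=-1.8132  v^+=-0.0875  a^+=-0.9715
step 4: x_pred=-2.9764  r=6.7664  x^+=2.3758  v^+=0.0513  a^+=0.2538
step 5: x_pred=2.7212  r=0.6588  x^+=3.2423  v^+=0.5735  a^+=0.3731
step 6: x_pred=4.4772  r=-2.3572  x^+=2.6127  v^+=0.5757  a^+=-0.0538

x_post = 2.6127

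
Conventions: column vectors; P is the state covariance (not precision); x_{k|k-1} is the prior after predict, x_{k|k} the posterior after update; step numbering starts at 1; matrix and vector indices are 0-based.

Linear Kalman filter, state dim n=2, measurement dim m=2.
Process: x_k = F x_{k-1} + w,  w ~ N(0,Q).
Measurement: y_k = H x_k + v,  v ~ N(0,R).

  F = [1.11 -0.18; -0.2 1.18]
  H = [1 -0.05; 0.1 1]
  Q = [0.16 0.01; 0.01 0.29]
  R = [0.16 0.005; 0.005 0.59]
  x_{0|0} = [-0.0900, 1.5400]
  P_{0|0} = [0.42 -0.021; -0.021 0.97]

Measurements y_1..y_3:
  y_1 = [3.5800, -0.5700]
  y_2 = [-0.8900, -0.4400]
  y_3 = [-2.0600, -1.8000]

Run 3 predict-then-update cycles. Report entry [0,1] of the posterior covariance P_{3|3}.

P_post[0,1] = -0.0078

step 1: x^-=[-0.3771, 1.8352]  P^-=[0.7173 -0.3175; -0.3175 1.6673]  S=[0.9132 -0.3226; -0.3226 2.2010]  K=[0.8051 0.0063; -0.1861 0.7158]  nu=[4.0489, -2.3675]  x^+=[2.8676, -0.6132]  P^+=[0.1286 -0.0051; -0.0051 0.4219]
step 2: x^-=[3.2934, -1.2971]  P^-=[0.3341 -0.1150; -0.1150 0.8850]  S=[0.5079 -0.1203; -0.1203 1.4554]  K=[0.6691 -0.0008; -0.1749 0.5858]  nu=[-4.2483, 0.5277]  x^+=[0.4505, -0.2449]  P^+=[0.1067 -0.0078; -0.0078 0.3455]
step 3: x^-=[0.5442, -0.3791]  P^-=[0.3057 -0.0975; -0.0975 0.7790]  S=[0.4774 -0.1004; -0.1004 1.3526]  K=[0.6503 -0.0012; -0.1689 0.5562]  nu=[-2.6231, -1.4753]  x^+=[-1.1599, -0.7567]  P^+=[0.1037 -0.0078; -0.0078 0.3281]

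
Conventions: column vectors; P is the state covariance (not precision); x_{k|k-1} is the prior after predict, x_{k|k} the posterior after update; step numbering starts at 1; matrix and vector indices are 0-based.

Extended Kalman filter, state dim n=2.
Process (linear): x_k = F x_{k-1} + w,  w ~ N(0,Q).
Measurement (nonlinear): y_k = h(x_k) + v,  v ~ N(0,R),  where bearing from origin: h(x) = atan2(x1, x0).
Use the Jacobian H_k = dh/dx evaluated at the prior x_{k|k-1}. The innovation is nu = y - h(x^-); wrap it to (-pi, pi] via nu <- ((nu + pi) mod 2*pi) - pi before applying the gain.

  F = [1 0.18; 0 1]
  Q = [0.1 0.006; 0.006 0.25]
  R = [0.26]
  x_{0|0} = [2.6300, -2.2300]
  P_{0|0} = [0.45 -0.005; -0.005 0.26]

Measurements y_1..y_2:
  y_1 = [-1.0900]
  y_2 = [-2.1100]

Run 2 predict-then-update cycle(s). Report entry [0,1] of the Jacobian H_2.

step 1: x^-=[2.2286, -2.2300]  P^-=[0.5566 0.0478; 0.0478 0.5100]  H_jac=[0.2244 0.2242]  S=[0.3185]  K=[0.4258; 0.3927]  nu=[-0.3043]  x^+=[2.0990, -2.3495]  P^+=[0.4989 -0.0055; -0.0055 0.4609]
step 2: x^-=[1.6761, -2.3495]  P^-=[0.6119 0.0835; 0.0835 0.7109]  H_jac=[0.2821 0.2012]  S=[0.3469]  K=[0.5459; 0.4802]  nu=[-1.1589]  x^+=[1.0435, -2.9060]  P^+=[0.5085 -0.0074; -0.0074 0.6309]

H_jac[0,1] = 0.2012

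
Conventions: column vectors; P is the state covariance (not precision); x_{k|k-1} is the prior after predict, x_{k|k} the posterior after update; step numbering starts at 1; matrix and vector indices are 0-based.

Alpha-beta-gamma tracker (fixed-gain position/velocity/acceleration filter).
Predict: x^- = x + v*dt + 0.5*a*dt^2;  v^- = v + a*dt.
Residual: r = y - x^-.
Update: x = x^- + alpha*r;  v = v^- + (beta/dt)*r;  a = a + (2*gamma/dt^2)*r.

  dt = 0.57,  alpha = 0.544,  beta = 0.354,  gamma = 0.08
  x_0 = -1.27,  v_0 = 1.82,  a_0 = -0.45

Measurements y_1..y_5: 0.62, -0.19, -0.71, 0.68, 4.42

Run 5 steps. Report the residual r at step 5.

step 1: x_pred=-0.3057  r=0.9257  x^+=0.1979  v^+=2.1384  a^+=0.0059
step 2: x_pred=1.4177  r=-1.6077  x^+=0.5431  v^+=1.1433  a^+=-0.7859
step 3: x_pred=1.0671  r=-1.7771  x^+=0.1004  v^+=-0.4084  a^+=-1.6610
step 4: x_pred=-0.4022  r=1.0822  x^+=0.1865  v^+=-0.6830  a^+=-1.1281
step 5: x_pred=-0.3861  r=4.8061  x^+=2.2284  v^+=1.6588  a^+=1.2387

resid = 4.8061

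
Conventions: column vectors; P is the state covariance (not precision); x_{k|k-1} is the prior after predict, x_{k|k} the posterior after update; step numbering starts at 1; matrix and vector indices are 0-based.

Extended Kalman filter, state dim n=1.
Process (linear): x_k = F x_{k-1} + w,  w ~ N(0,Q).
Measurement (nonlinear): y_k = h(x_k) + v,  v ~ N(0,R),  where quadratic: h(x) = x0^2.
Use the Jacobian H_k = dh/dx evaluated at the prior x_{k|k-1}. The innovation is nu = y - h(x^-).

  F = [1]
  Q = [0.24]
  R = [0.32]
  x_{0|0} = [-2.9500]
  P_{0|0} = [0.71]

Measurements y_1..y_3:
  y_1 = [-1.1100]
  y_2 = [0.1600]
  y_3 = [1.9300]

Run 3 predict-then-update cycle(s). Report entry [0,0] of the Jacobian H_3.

step 1: x^-=[-2.9500]  P^-=[0.9500]  H_jac=[-5.9000]  S=[33.3895]  K=[-0.1679]  nu=[-9.8125]  x^+=[-1.3028]  P^+=[0.0091]
step 2: x^-=[-1.3028]  P^-=[0.2491]  H_jac=[-2.6056]  S=[2.0112]  K=[-0.3227]  nu=[-1.5373]  x^+=[-0.8067]  P^+=[0.0396]
step 3: x^-=[-0.8067]  P^-=[0.2796]  H_jac=[-1.6134]  S=[1.0479]  K=[-0.4305]  nu=[1.2793]  x^+=[-1.3575]  P^+=[0.0854]

H_jac[0,0] = -1.6134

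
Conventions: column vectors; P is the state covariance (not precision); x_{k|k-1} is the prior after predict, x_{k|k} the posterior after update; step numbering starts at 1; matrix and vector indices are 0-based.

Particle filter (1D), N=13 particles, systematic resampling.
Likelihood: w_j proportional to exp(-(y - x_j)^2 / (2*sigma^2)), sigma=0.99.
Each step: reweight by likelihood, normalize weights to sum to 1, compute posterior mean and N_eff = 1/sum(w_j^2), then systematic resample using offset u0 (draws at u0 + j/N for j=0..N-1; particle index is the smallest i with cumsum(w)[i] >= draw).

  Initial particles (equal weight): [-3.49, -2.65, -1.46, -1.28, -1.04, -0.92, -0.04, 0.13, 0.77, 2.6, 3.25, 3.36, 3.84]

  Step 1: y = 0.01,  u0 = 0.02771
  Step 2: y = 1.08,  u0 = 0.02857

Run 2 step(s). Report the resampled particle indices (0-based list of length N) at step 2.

resampled_idx = [2, 6, 6, 7, 8, 8, 9, 10, 10, 11, 11, 12, 12]

step 1: w=[0.0004, 0.0057, 0.0695, 0.0895, 0.1192, 0.1346, 0.2090, 0.2077, 0.1558, 0.0068, 0.0010, 0.0007, 0.0001]  mean=-0.3179  Neff=6.3963  idx=[2, 3, 4, 4, 5, 5, 6, 6, 7, 7, 7, 8, 8]
step 2: w=[0.0069, 0.0108, 0.0187, 0.0187, 0.0240, 0.0240, 0.0975, 0.0975, 0.1167, 0.1167, 0.1167, 0.1760, 0.1760]  mean=0.2019  Neff=8.0770  idx=[2, 6, 6, 7, 8, 8, 9, 10, 10, 11, 11, 12, 12]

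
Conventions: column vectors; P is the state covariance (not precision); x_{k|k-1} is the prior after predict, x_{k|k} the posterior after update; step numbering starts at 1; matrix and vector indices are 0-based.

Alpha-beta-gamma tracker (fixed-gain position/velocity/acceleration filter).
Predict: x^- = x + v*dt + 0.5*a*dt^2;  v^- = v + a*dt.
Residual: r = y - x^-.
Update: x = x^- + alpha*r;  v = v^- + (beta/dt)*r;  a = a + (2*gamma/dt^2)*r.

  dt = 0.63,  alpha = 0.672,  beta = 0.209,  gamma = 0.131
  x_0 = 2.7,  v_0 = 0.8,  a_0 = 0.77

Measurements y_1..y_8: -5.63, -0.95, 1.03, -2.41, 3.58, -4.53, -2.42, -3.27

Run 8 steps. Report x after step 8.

x_post = -2.2046

step 1: x_pred=3.3568  r=-8.9868  x^+=-2.6823  v^+=-1.6962  a^+=-5.1623
step 2: x_pred=-4.7754  r=3.8254  x^+=-2.2047  v^+=-3.6794  a^+=-2.6371
step 3: x_pred=-5.0461  r=6.0761  x^+=-0.9630  v^+=-3.3251  a^+=1.3738
step 4: x_pred=-2.7851  r=0.3751  x^+=-2.5330  v^+=-2.3351  a^+=1.6215
step 5: x_pred=-3.6824  r=7.2624  x^+=1.1979  v^+=1.0957  a^+=6.4155
step 6: x_pred=3.1614  r=-7.6914  x^+=-2.0072  v^+=2.5858  a^+=1.3383
step 7: x_pred=-0.1126  r=-2.3074  x^+=-1.6632  v^+=2.6635  a^+=-0.1849
step 8: x_pred=-0.0218  r=-3.2482  x^+=-2.2046  v^+=1.4695  a^+=-2.3290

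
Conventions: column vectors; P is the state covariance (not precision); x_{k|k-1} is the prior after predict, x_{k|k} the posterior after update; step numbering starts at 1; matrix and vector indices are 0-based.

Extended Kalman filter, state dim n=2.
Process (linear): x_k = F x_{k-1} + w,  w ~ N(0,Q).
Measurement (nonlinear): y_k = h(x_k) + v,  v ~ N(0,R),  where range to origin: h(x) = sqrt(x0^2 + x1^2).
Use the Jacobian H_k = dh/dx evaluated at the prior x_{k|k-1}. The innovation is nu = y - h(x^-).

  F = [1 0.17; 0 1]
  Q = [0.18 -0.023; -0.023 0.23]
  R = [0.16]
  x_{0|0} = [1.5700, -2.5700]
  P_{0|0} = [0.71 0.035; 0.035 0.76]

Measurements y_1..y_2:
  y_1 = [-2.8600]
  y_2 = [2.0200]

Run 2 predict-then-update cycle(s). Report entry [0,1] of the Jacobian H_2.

step 1: x^-=[1.1331, -2.5700]  P^-=[0.9239 0.1412; 0.1412 0.9900]  H_jac=[0.4034 -0.9150]  S=[1.0350]  K=[0.2353; -0.8202]  nu=[-5.6687]  x^+=[-0.2006, 2.0795]  P^+=[0.8666 0.3409; 0.3409 0.2937]
step 2: x^-=[0.1529, 2.0795]  P^-=[1.1710 0.3679; 0.3679 0.5237]  H_jac=[0.0733 0.9973]  S=[0.7410]  K=[0.6110; 0.7413]  nu=[-0.0651]  x^+=[0.1131, 2.0312]  P^+=[0.8944 0.0323; 0.0323 0.1166]

H_jac[0,1] = 0.9973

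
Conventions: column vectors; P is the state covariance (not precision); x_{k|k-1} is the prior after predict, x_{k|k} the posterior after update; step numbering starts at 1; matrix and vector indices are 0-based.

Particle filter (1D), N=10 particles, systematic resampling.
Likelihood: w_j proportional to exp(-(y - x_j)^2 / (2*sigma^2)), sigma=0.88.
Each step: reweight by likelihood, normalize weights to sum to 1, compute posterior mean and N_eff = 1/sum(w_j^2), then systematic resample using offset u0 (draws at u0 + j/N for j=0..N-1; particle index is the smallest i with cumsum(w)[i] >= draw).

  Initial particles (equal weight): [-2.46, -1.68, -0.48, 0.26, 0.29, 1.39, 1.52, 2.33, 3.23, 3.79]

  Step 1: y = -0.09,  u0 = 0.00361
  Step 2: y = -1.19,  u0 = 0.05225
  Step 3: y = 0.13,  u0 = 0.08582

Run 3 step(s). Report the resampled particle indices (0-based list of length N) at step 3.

resampled_idx = [1, 2, 3, 4, 5, 6, 7, 8, 9, 9]

step 1: w=[0.0078, 0.0572, 0.2652, 0.2703, 0.2665, 0.0711, 0.0549, 0.0067, 0.0002, 0.0000]  mean=0.1037  Neff=4.4265  idx=[0, 2, 2, 2, 3, 3, 4, 4, 4, 5]
step 2: w=[0.0935, 0.1912, 0.1912, 0.1912, 0.0681, 0.0681, 0.0644, 0.0644, 0.0644, 0.0036]  mean=-0.4088  Neff=7.1361  idx=[0, 1, 1, 2, 2, 3, 3, 5, 6, 8]
step 3: w=[0.0017, 0.1023, 0.1023, 0.1023, 0.1023, 0.1023, 0.1023, 0.1287, 0.1279, 0.1279]  mean=-0.1912  Neff=8.9226  idx=[1, 2, 3, 4, 5, 6, 7, 8, 9, 9]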